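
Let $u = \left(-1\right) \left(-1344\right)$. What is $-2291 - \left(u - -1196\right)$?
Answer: $-4831$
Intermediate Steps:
$u = 1344$
$-2291 - \left(u - -1196\right) = -2291 - \left(1344 - -1196\right) = -2291 - \left(1344 + 1196\right) = -2291 - 2540 = -4831$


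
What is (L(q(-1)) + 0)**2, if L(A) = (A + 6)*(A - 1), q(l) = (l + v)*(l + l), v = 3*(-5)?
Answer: 1387684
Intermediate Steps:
v = -15
q(l) = 2*l*(-15 + l) (q(l) = (l - 15)*(l + l) = (-15 + l)*(2*l) = 2*l*(-15 + l))
L(A) = (-1 + A)*(6 + A) (L(A) = (6 + A)*(-1 + A) = (-1 + A)*(6 + A))
(L(q(-1)) + 0)**2 = ((-6 + (2*(-1)*(-15 - 1))**2 + 5*(2*(-1)*(-15 - 1))) + 0)**2 = ((-6 + (2*(-1)*(-16))**2 + 5*(2*(-1)*(-16))) + 0)**2 = ((-6 + 32**2 + 5*32) + 0)**2 = ((-6 + 1024 + 160) + 0)**2 = (1178 + 0)**2 = 1178**2 = 1387684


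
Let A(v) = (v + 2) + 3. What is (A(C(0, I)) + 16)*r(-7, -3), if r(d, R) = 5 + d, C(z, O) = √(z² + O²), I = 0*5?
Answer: -42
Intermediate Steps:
I = 0
C(z, O) = √(O² + z²)
A(v) = 5 + v (A(v) = (2 + v) + 3 = 5 + v)
(A(C(0, I)) + 16)*r(-7, -3) = ((5 + √(0² + 0²)) + 16)*(5 - 7) = ((5 + √(0 + 0)) + 16)*(-2) = ((5 + √0) + 16)*(-2) = ((5 + 0) + 16)*(-2) = (5 + 16)*(-2) = 21*(-2) = -42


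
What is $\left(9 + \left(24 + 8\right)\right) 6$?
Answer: $246$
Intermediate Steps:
$\left(9 + \left(24 + 8\right)\right) 6 = \left(9 + 32\right) 6 = 41 \cdot 6 = 246$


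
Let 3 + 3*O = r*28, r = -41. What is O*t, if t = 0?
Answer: 0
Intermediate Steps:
O = -1151/3 (O = -1 + (-41*28)/3 = -1 + (1/3)*(-1148) = -1 - 1148/3 = -1151/3 ≈ -383.67)
O*t = -1151/3*0 = 0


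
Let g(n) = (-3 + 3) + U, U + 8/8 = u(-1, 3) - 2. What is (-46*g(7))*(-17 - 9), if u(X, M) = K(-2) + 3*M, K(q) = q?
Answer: 4784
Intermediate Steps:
u(X, M) = -2 + 3*M
U = 4 (U = -1 + ((-2 + 3*3) - 2) = -1 + ((-2 + 9) - 2) = -1 + (7 - 2) = -1 + 5 = 4)
g(n) = 4 (g(n) = (-3 + 3) + 4 = 0 + 4 = 4)
(-46*g(7))*(-17 - 9) = (-46*4)*(-17 - 9) = -184*(-26) = 4784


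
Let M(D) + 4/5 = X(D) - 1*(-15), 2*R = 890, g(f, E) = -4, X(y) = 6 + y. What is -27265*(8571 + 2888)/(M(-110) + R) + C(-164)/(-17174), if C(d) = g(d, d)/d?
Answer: -549980821528613/625270992 ≈ -8.7959e+5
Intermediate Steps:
R = 445 (R = (½)*890 = 445)
M(D) = 101/5 + D (M(D) = -⅘ + ((6 + D) - 1*(-15)) = -⅘ + ((6 + D) + 15) = -⅘ + (21 + D) = 101/5 + D)
C(d) = -4/d
-27265*(8571 + 2888)/(M(-110) + R) + C(-164)/(-17174) = -27265*(8571 + 2888)/((101/5 - 110) + 445) - 4/(-164)/(-17174) = -27265*11459/(-449/5 + 445) - 4*(-1/164)*(-1/17174) = -27265/((1776/5)*(1/11459)) + (1/41)*(-1/17174) = -27265/1776/57295 - 1/704134 = -27265*57295/1776 - 1/704134 = -1562148175/1776 - 1/704134 = -549980821528613/625270992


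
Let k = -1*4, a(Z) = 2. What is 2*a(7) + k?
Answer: 0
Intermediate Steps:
k = -4
2*a(7) + k = 2*2 - 4 = 4 - 4 = 0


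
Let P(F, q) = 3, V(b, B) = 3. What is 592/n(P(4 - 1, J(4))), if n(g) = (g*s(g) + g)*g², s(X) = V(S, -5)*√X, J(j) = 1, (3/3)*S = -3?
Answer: -296/351 + 296*√3/117 ≈ 3.5386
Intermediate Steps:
S = -3
s(X) = 3*√X
n(g) = g²*(g + 3*g^(3/2)) (n(g) = (g*(3*√g) + g)*g² = (3*g^(3/2) + g)*g² = (g + 3*g^(3/2))*g² = g²*(g + 3*g^(3/2)))
592/n(P(4 - 1, J(4))) = 592/(3³ + 3*3^(7/2)) = 592/(27 + 3*(27*√3)) = 592/(27 + 81*√3)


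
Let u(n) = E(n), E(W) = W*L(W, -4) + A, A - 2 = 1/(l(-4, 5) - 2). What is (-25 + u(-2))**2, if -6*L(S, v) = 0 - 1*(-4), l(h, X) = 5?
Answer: 4096/9 ≈ 455.11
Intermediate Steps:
L(S, v) = -2/3 (L(S, v) = -(0 - 1*(-4))/6 = -(0 + 4)/6 = -1/6*4 = -2/3)
A = 7/3 (A = 2 + 1/(5 - 2) = 2 + 1/3 = 7/3 ≈ 2.3333)
E(W) = 7/3 - 2*W/3 (E(W) = W*(-2/3) + 7/3 = -2*W/3 + 7/3 = 7/3 - 2*W/3)
u(n) = 7/3 - 2*n/3
(-25 + u(-2))**2 = (-25 + (7/3 - 2/3*(-2)))**2 = (-25 + (7/3 + 4/3))**2 = (-25 + 11/3)**2 = (-64/3)**2 = 4096/9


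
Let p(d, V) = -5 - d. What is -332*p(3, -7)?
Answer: 2656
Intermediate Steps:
-332*p(3, -7) = -332*(-5 - 1*3) = -332*(-5 - 3) = -332*(-8) = 2656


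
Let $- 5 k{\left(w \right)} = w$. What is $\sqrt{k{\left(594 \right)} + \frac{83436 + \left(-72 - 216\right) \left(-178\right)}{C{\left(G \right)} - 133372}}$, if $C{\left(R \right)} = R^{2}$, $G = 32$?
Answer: $\frac{i \sqrt{364362370895}}{55145} \approx 10.946 i$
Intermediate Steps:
$k{\left(w \right)} = - \frac{w}{5}$
$\sqrt{k{\left(594 \right)} + \frac{83436 + \left(-72 - 216\right) \left(-178\right)}{C{\left(G \right)} - 133372}} = \sqrt{\left(- \frac{1}{5}\right) 594 + \frac{83436 + \left(-72 - 216\right) \left(-178\right)}{32^{2} - 133372}} = \sqrt{- \frac{594}{5} + \frac{83436 - -51264}{1024 - 133372}} = \sqrt{- \frac{594}{5} + \frac{83436 + 51264}{-132348}} = \sqrt{- \frac{594}{5} + 134700 \left(- \frac{1}{132348}\right)} = \sqrt{- \frac{594}{5} - \frac{11225}{11029}} = \sqrt{- \frac{6607351}{55145}} = \frac{i \sqrt{364362370895}}{55145}$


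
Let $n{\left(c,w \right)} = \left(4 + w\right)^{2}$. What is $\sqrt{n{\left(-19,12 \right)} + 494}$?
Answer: $5 \sqrt{30} \approx 27.386$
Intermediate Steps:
$\sqrt{n{\left(-19,12 \right)} + 494} = \sqrt{\left(4 + 12\right)^{2} + 494} = \sqrt{16^{2} + 494} = \sqrt{256 + 494} = \sqrt{750} = 5 \sqrt{30}$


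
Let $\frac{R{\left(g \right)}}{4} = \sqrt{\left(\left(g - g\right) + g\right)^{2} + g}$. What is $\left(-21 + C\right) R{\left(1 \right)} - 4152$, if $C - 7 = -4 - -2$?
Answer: $-4152 - 64 \sqrt{2} \approx -4242.5$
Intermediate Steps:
$C = 5$ ($C = 7 - 2 = 5$)
$R{\left(g \right)} = 4 \sqrt{g + g^{2}}$ ($R{\left(g \right)} = 4 \sqrt{\left(\left(g - g\right) + g\right)^{2} + g} = 4 \sqrt{\left(0 + g\right)^{2} + g} = 4 \sqrt{g^{2} + g} = 4 \sqrt{g + g^{2}}$)
$\left(-21 + C\right) R{\left(1 \right)} - 4152 = \left(-21 + 5\right) 4 \sqrt{1 \left(1 + 1\right)} - 4152 = - 16 \cdot 4 \sqrt{1 \cdot 2} - 4152 = - 16 \cdot 4 \sqrt{2} - 4152 = - 64 \sqrt{2} - 4152 = -4152 - 64 \sqrt{2}$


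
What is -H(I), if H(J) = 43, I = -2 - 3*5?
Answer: -43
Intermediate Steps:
I = -17 (I = -2 - 15 = -17)
-H(I) = -1*43 = -43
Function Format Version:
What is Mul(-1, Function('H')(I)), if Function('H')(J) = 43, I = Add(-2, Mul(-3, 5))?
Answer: -43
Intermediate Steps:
I = -17 (I = Add(-2, -15) = -17)
Mul(-1, Function('H')(I)) = Mul(-1, 43) = -43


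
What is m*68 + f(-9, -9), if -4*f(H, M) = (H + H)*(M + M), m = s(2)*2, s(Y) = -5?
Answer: -761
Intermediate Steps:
m = -10 (m = -5*2 = -10)
f(H, M) = -H*M (f(H, M) = -(H + H)*(M + M)/4 = -2*H*2*M/4 = -H*M)
m*68 + f(-9, -9) = -10*68 - 1*(-9)*(-9) = -680 - 81 = -761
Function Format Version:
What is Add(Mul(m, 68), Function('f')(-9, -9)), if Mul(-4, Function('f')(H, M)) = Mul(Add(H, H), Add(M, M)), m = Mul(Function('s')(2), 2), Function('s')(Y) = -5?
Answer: -761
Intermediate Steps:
m = -10 (m = Mul(-5, 2) = -10)
Function('f')(H, M) = Mul(-1, H, M) (Function('f')(H, M) = Mul(Rational(-1, 4), Mul(Add(H, H), Add(M, M))) = Mul(Rational(-1, 4), Mul(Mul(2, H), Mul(2, M))) = Mul(Rational(-1, 4), Mul(4, H, M)) = Mul(-1, H, M))
Add(Mul(m, 68), Function('f')(-9, -9)) = Add(Mul(-10, 68), Mul(-1, -9, -9)) = Add(-680, -81) = -761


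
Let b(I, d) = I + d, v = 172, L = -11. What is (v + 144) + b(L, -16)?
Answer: 289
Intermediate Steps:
(v + 144) + b(L, -16) = (172 + 144) + (-11 - 16) = 316 - 27 = 289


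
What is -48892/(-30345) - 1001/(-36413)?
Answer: 8193121/4999785 ≈ 1.6387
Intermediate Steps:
-48892/(-30345) - 1001/(-36413) = -48892*(-1/30345) - 1001*(-1/36413) = 2876/1785 + 77/2801 = 8193121/4999785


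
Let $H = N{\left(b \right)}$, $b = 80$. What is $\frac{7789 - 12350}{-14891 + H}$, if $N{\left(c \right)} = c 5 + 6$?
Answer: $\frac{4561}{14485} \approx 0.31488$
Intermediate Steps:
$N{\left(c \right)} = 6 + 5 c$ ($N{\left(c \right)} = 5 c + 6 = 6 + 5 c$)
$H = 406$ ($H = 6 + 5 \cdot 80 = 6 + 400 = 406$)
$\frac{7789 - 12350}{-14891 + H} = \frac{7789 - 12350}{-14891 + 406} = - \frac{4561}{-14485} = \left(-4561\right) \left(- \frac{1}{14485}\right) = \frac{4561}{14485}$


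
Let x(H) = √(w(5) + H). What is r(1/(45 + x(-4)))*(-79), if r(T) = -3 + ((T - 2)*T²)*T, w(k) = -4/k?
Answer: 316*(-75794207*I + 2727275*√30)/(9*(-11228689*I + 404040*√30)) ≈ 237.0 - 0.00024755*I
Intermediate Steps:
x(H) = √(-⅘ + H) (x(H) = √(-4/5 + H) = √(-4*⅕ + H) = √(-⅘ + H))
r(T) = -3 + T³*(-2 + T) (r(T) = -3 + ((-2 + T)*T²)*T = -3 + (T²*(-2 + T))*T = -3 + T³*(-2 + T))
r(1/(45 + x(-4)))*(-79) = (-3 + (1/(45 + √(-20 + 25*(-4))/5))⁴ - 2/(45 + √(-20 + 25*(-4))/5)³)*(-79) = (-3 + (1/(45 + √(-20 - 100)/5))⁴ - 2/(45 + √(-20 - 100)/5)³)*(-79) = (-3 + (1/(45 + √(-120)/5))⁴ - 2/(45 + √(-120)/5)³)*(-79) = (-3 + (1/(45 + (2*I*√30)/5))⁴ - 2/(45 + (2*I*√30)/5)³)*(-79) = (-3 + (1/(45 + 2*I*√30/5))⁴ - 2/(45 + 2*I*√30/5)³)*(-79) = (-3 + (45 + 2*I*√30/5)⁻⁴ - 2/(45 + 2*I*√30/5)³)*(-79) = 237 - 79/(45 + 2*I*√30/5)⁴ + 158/(45 + 2*I*√30/5)³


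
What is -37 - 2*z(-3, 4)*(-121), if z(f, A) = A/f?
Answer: -1079/3 ≈ -359.67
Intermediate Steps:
-37 - 2*z(-3, 4)*(-121) = -37 - 8/(-3)*(-121) = -37 - 8*(-1)/3*(-121) = -37 - 2*(-4/3)*(-121) = -37 + (8/3)*(-121) = -37 - 968/3 = -1079/3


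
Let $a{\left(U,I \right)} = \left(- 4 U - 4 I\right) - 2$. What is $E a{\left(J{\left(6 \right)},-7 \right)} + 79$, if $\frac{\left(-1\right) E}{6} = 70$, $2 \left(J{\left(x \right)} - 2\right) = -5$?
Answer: $-11681$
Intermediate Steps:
$J{\left(x \right)} = - \frac{1}{2}$ ($J{\left(x \right)} = 2 + \frac{1}{2} \left(-5\right) = 2 - \frac{5}{2} = - \frac{1}{2}$)
$a{\left(U,I \right)} = -2 - 4 I - 4 U$ ($a{\left(U,I \right)} = \left(- 4 I - 4 U\right) - 2 = -2 - 4 I - 4 U$)
$E = -420$ ($E = \left(-6\right) 70 = -420$)
$E a{\left(J{\left(6 \right)},-7 \right)} + 79 = - 420 \left(-2 - -28 - -2\right) + 79 = - 420 \left(-2 + 28 + 2\right) + 79 = \left(-420\right) 28 + 79 = -11760 + 79 = -11681$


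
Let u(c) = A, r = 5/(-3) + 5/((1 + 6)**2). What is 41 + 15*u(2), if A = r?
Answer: 859/49 ≈ 17.531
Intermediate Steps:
r = -230/147 (r = 5*(-1/3) + 5/(7**2) = -5/3 + 5/49 = -230/147 ≈ -1.5646)
A = -230/147 ≈ -1.5646
u(c) = -230/147
41 + 15*u(2) = 41 + 15*(-230/147) = 41 - 1150/49 = 859/49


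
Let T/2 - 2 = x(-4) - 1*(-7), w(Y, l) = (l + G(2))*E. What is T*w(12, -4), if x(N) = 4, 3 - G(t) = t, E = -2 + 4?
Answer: -156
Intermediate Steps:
E = 2
G(t) = 3 - t
w(Y, l) = 2 + 2*l (w(Y, l) = (l + (3 - 1*2))*2 = (l + (3 - 2))*2 = (l + 1)*2 = (1 + l)*2 = 2 + 2*l)
T = 26 (T = 4 + 2*(4 - 1*(-7)) = 4 + 2*(4 + 7) = 4 + 2*11 = 4 + 22 = 26)
T*w(12, -4) = 26*(2 + 2*(-4)) = 26*(2 - 8) = 26*(-6) = -156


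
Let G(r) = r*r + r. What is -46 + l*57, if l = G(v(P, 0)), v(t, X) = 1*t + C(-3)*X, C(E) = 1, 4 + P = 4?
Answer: -46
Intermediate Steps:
P = 0 (P = -4 + 4 = 0)
v(t, X) = X + t (v(t, X) = 1*t + 1*X = t + X = X + t)
G(r) = r + r² (G(r) = r² + r = r + r²)
l = 0 (l = (0 + 0)*(1 + (0 + 0)) = 0*(1 + 0) = 0*1 = 0)
-46 + l*57 = -46 + 0*57 = -46 + 0 = -46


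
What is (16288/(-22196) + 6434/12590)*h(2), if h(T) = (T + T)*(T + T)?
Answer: -124513712/34930955 ≈ -3.5646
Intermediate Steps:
h(T) = 4*T**2 (h(T) = (2*T)*(2*T) = 4*T**2)
(16288/(-22196) + 6434/12590)*h(2) = (16288/(-22196) + 6434/12590)*(4*2**2) = (16288*(-1/22196) + 6434*(1/12590))*(4*4) = (-4072/5549 + 3217/6295)*16 = -7782107/34930955*16 = -124513712/34930955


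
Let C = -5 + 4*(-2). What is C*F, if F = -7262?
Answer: 94406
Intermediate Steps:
C = -13 (C = -5 - 8 = -13)
C*F = -13*(-7262) = 94406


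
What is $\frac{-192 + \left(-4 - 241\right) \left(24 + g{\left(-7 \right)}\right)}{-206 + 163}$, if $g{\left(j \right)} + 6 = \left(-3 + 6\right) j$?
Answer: $- \frac{543}{43} \approx -12.628$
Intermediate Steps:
$g{\left(j \right)} = -6 + 3 j$ ($g{\left(j \right)} = -6 + \left(-3 + 6\right) j = -6 + 3 j$)
$\frac{-192 + \left(-4 - 241\right) \left(24 + g{\left(-7 \right)}\right)}{-206 + 163} = \frac{-192 + \left(-4 - 241\right) \left(24 + \left(-6 + 3 \left(-7\right)\right)\right)}{-206 + 163} = \frac{-192 - 245 \left(24 - 27\right)}{-43} = \left(-192 - 245 \left(24 - 27\right)\right) \left(- \frac{1}{43}\right) = \left(-192 - -735\right) \left(- \frac{1}{43}\right) = \left(-192 + 735\right) \left(- \frac{1}{43}\right) = 543 \left(- \frac{1}{43}\right) = - \frac{543}{43}$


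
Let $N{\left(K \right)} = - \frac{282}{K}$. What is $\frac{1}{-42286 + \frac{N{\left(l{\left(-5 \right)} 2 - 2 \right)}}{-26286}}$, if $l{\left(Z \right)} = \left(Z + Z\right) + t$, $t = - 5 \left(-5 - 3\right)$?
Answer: $- \frac{254098}{10744787981} \approx -2.3648 \cdot 10^{-5}$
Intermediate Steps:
$t = 40$ ($t = \left(-5\right) \left(-8\right) = 40$)
$l{\left(Z \right)} = 40 + 2 Z$ ($l{\left(Z \right)} = \left(Z + Z\right) + 40 = 2 Z + 40 = 40 + 2 Z$)
$\frac{1}{-42286 + \frac{N{\left(l{\left(-5 \right)} 2 - 2 \right)}}{-26286}} = \frac{1}{-42286 + \frac{\left(-282\right) \frac{1}{\left(40 + 2 \left(-5\right)\right) 2 - 2}}{-26286}} = \frac{1}{-42286 + - \frac{282}{\left(40 - 10\right) 2 - 2} \left(- \frac{1}{26286}\right)} = \frac{1}{-42286 + - \frac{282}{30 \cdot 2 - 2} \left(- \frac{1}{26286}\right)} = \frac{1}{-42286 + - \frac{282}{60 - 2} \left(- \frac{1}{26286}\right)} = \frac{1}{-42286 + - \frac{282}{58} \left(- \frac{1}{26286}\right)} = \frac{1}{-42286 + \left(-282\right) \frac{1}{58} \left(- \frac{1}{26286}\right)} = \frac{1}{-42286 - - \frac{47}{254098}} = \frac{1}{-42286 + \frac{47}{254098}} = \frac{1}{- \frac{10744787981}{254098}} = - \frac{254098}{10744787981}$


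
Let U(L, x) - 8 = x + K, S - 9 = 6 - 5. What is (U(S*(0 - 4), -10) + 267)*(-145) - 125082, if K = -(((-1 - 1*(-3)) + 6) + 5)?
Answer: -161622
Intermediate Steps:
S = 10 (S = 9 + (6 - 5) = 9 + 1 = 10)
K = -13 (K = -(((-1 + 3) + 6) + 5) = -((2 + 6) + 5) = -(8 + 5) = -1*13 = -13)
U(L, x) = -5 + x (U(L, x) = 8 + (x - 13) = 8 + (-13 + x) = -5 + x)
(U(S*(0 - 4), -10) + 267)*(-145) - 125082 = ((-5 - 10) + 267)*(-145) - 125082 = (-15 + 267)*(-145) - 125082 = 252*(-145) - 125082 = -36540 - 125082 = -161622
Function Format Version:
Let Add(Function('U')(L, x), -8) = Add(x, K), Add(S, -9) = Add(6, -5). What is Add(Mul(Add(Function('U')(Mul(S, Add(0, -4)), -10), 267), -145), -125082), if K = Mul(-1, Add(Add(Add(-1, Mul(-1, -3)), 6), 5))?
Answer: -161622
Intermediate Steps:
S = 10 (S = Add(9, Add(6, -5)) = Add(9, 1) = 10)
K = -13 (K = Mul(-1, Add(Add(Add(-1, 3), 6), 5)) = Mul(-1, Add(Add(2, 6), 5)) = Mul(-1, Add(8, 5)) = Mul(-1, 13) = -13)
Function('U')(L, x) = Add(-5, x) (Function('U')(L, x) = Add(8, Add(x, -13)) = Add(8, Add(-13, x)) = Add(-5, x))
Add(Mul(Add(Function('U')(Mul(S, Add(0, -4)), -10), 267), -145), -125082) = Add(Mul(Add(Add(-5, -10), 267), -145), -125082) = Add(Mul(Add(-15, 267), -145), -125082) = Add(Mul(252, -145), -125082) = Add(-36540, -125082) = -161622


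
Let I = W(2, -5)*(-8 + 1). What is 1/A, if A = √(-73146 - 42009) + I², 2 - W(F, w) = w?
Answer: 2401/5879956 - 3*I*√12795/5879956 ≈ 0.00040834 - 5.7712e-5*I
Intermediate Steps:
W(F, w) = 2 - w
I = -49 (I = (2 - 1*(-5))*(-8 + 1) = (2 + 5)*(-7) = 7*(-7) = -49)
A = 2401 + 3*I*√12795 (A = √(-73146 - 42009) + (-49)² = √(-115155) + 2401 = 3*I*√12795 + 2401 = 2401 + 3*I*√12795 ≈ 2401.0 + 339.34*I)
1/A = 1/(2401 + 3*I*√12795)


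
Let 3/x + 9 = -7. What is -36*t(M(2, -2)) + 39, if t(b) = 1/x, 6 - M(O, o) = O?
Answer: 231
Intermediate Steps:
x = -3/16 (x = 3/(-9 - 7) = 3/(-16) = 3*(-1/16) = -3/16 ≈ -0.18750)
M(O, o) = 6 - O
t(b) = -16/3 (t(b) = 1/(-3/16) = -16/3)
-36*t(M(2, -2)) + 39 = -36*(-16/3) + 39 = 192 + 39 = 231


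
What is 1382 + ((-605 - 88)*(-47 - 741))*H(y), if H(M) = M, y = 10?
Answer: 5462222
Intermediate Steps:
1382 + ((-605 - 88)*(-47 - 741))*H(y) = 1382 + ((-605 - 88)*(-47 - 741))*10 = 1382 - 693*(-788)*10 = 1382 + 546084*10 = 1382 + 5460840 = 5462222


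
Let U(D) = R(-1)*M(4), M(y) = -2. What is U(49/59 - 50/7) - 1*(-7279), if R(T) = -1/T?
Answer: 7277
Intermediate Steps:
U(D) = -2 (U(D) = -1/(-1)*(-2) = -1*(-1)*(-2) = 1*(-2) = -2)
U(49/59 - 50/7) - 1*(-7279) = -2 - 1*(-7279) = -2 + 7279 = 7277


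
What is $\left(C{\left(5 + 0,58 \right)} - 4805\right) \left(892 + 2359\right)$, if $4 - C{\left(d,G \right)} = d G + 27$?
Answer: $-16638618$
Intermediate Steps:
$C{\left(d,G \right)} = -23 - G d$ ($C{\left(d,G \right)} = 4 - \left(d G + 27\right) = 4 - \left(G d + 27\right) = 4 - \left(27 + G d\right) = -23 - G d$)
$\left(C{\left(5 + 0,58 \right)} - 4805\right) \left(892 + 2359\right) = \left(\left(-23 - 58 \left(5 + 0\right)\right) - 4805\right) \left(892 + 2359\right) = \left(\left(-23 - 58 \cdot 5\right) - 4805\right) 3251 = \left(\left(-23 - 290\right) - 4805\right) 3251 = \left(-313 - 4805\right) 3251 = \left(-5118\right) 3251 = -16638618$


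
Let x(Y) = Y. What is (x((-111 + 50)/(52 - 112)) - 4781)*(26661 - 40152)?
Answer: 1289735103/20 ≈ 6.4487e+7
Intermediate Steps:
(x((-111 + 50)/(52 - 112)) - 4781)*(26661 - 40152) = ((-111 + 50)/(52 - 112) - 4781)*(26661 - 40152) = (-61/(-60) - 4781)*(-13491) = (-61*(-1/60) - 4781)*(-13491) = (61/60 - 4781)*(-13491) = -286799/60*(-13491) = 1289735103/20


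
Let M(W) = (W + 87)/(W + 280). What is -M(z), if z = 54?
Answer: -141/334 ≈ -0.42216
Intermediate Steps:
M(W) = (87 + W)/(280 + W)
-M(z) = -(87 + 54)/(280 + 54) = -141/334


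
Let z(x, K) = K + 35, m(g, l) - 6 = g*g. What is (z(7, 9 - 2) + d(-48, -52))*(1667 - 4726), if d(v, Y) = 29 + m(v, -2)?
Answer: -7283479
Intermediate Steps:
m(g, l) = 6 + g**2 (m(g, l) = 6 + g*g = 6 + g**2)
z(x, K) = 35 + K
d(v, Y) = 35 + v**2 (d(v, Y) = 29 + (6 + v**2) = 35 + v**2)
(z(7, 9 - 2) + d(-48, -52))*(1667 - 4726) = ((35 + (9 - 2)) + (35 + (-48)**2))*(1667 - 4726) = ((35 + 7) + (35 + 2304))*(-3059) = (42 + 2339)*(-3059) = 2381*(-3059) = -7283479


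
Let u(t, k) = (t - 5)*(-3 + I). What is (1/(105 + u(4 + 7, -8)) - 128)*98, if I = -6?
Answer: -639646/51 ≈ -12542.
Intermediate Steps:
u(t, k) = 45 - 9*t (u(t, k) = (t - 5)*(-3 - 6) = (-5 + t)*(-9) = 45 - 9*t)
(1/(105 + u(4 + 7, -8)) - 128)*98 = (1/(105 + (45 - 9*(4 + 7))) - 128)*98 = (1/(105 + (45 - 9*11)) - 128)*98 = (1/(105 + (45 - 99)) - 128)*98 = (1/(105 - 54) - 128)*98 = (1/51 - 128)*98 = -6527/51*98 = -639646/51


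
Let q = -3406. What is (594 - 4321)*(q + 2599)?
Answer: 3007689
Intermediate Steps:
(594 - 4321)*(q + 2599) = (594 - 4321)*(-3406 + 2599) = -3727*(-807) = 3007689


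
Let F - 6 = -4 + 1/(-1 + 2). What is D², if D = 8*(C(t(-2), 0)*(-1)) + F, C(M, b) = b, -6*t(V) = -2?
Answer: 9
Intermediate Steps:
t(V) = ⅓ (t(V) = -⅙*(-2) = ⅓)
F = 3 (F = 6 + (-4 + 1/(-1 + 2)) = 6 + (-4 + 1/1) = 6 + (-4 + 1) = 6 - 3 = 3)
D = 3 (D = 8*(0*(-1)) + 3 = 8*0 + 3 = 0 + 3 = 3)
D² = 3² = 9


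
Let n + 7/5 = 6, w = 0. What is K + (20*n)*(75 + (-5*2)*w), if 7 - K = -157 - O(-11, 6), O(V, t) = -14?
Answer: 7050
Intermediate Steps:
n = 23/5 (n = -7/5 + 6 = 23/5 ≈ 4.6000)
K = 150 (K = 7 - (-157 - 1*(-14)) = 7 - (-157 + 14) = 7 - 1*(-143) = 7 + 143 = 150)
K + (20*n)*(75 + (-5*2)*w) = 150 + (20*(23/5))*(75 - 5*2*0) = 150 + 92*(75 - 10*0) = 150 + 92*(75 + 0) = 150 + 92*75 = 150 + 6900 = 7050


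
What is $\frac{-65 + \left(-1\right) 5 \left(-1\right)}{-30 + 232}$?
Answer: $- \frac{30}{101} \approx -0.29703$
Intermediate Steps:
$\frac{-65 + \left(-1\right) 5 \left(-1\right)}{-30 + 232} = \frac{-65 - -5}{202} = \left(-65 + 5\right) \frac{1}{202} = \left(-60\right) \frac{1}{202} = - \frac{30}{101}$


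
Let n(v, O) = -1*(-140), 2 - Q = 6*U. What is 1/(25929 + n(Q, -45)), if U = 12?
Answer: 1/26069 ≈ 3.8360e-5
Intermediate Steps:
Q = -70 (Q = 2 - 6*12 = 2 - 1*72 = 2 - 72 = -70)
n(v, O) = 140
1/(25929 + n(Q, -45)) = 1/(25929 + 140) = 1/26069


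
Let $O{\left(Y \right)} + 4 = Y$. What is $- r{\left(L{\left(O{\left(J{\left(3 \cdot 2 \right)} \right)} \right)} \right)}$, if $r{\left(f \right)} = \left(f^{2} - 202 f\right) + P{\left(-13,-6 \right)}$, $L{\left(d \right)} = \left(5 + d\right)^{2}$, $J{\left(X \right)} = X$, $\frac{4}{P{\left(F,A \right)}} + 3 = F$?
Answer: $\frac{29989}{4} \approx 7497.3$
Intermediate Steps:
$P{\left(F,A \right)} = \frac{4}{-3 + F}$
$O{\left(Y \right)} = -4 + Y$
$r{\left(f \right)} = - \frac{1}{4} + f^{2} - 202 f$ ($r{\left(f \right)} = \left(f^{2} - 202 f\right) + \frac{4}{-3 - 13} = \left(f^{2} - 202 f\right) + \frac{4}{-16} = \left(f^{2} - 202 f\right) + 4 \left(- \frac{1}{16}\right) = \left(f^{2} - 202 f\right) - \frac{1}{4} = - \frac{1}{4} + f^{2} - 202 f$)
$- r{\left(L{\left(O{\left(J{\left(3 \cdot 2 \right)} \right)} \right)} \right)} = - (- \frac{1}{4} + \left(\left(5 + \left(-4 + 3 \cdot 2\right)\right)^{2}\right)^{2} - 202 \left(5 + \left(-4 + 3 \cdot 2\right)\right)^{2}) = - (- \frac{1}{4} + \left(\left(5 + \left(-4 + 6\right)\right)^{2}\right)^{2} - 202 \left(5 + \left(-4 + 6\right)\right)^{2}) = - (- \frac{1}{4} + \left(\left(5 + 2\right)^{2}\right)^{2} - 202 \left(5 + 2\right)^{2}) = - (- \frac{1}{4} + \left(7^{2}\right)^{2} - 202 \cdot 7^{2}) = - (- \frac{1}{4} + 49^{2} - 9898) = - (- \frac{1}{4} + 2401 - 9898) = \left(-1\right) \left(- \frac{29989}{4}\right) = \frac{29989}{4}$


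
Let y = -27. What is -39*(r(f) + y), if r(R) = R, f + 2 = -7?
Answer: 1404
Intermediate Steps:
f = -9 (f = -2 - 7 = -9)
-39*(r(f) + y) = -39*(-9 - 27) = -39*(-36) = 1404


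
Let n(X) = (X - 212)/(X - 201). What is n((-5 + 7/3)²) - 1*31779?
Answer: -55452511/1745 ≈ -31778.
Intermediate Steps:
n(X) = (-212 + X)/(-201 + X)
n((-5 + 7/3)²) - 1*31779 = (-212 + (-5 + 7/3)²)/(-201 + (-5 + 7/3)²) - 1*31779 = (-212 + (-5 + 7*(⅓))²)/(-201 + (-5 + 7*(⅓))²) - 31779 = (-212 + (-5 + 7/3)²)/(-201 + (-5 + 7/3)²) - 31779 = (-212 + (-8/3)²)/(-201 + (-8/3)²) - 31779 = (-212 + 64/9)/(-201 + 64/9) - 31779 = -1844/9/(-1745/9) - 31779 = -9/1745*(-1844/9) - 31779 = 1844/1745 - 31779 = -55452511/1745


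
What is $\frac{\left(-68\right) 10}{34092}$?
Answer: $- \frac{170}{8523} \approx -0.019946$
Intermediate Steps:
$\frac{\left(-68\right) 10}{34092} = \left(-680\right) \frac{1}{34092} = - \frac{170}{8523}$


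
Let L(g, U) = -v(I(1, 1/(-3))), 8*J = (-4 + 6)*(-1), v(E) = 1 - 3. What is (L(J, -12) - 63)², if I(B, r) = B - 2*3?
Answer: 3721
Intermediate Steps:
I(B, r) = -6 + B (I(B, r) = B - 6 = -6 + B)
v(E) = -2
J = -¼ (J = ((-4 + 6)*(-1))/8 = (2*(-1))/8 = (⅛)*(-2) = -¼ ≈ -0.25000)
L(g, U) = 2 (L(g, U) = -1*(-2) = 2)
(L(J, -12) - 63)² = (2 - 63)² = (-61)² = 3721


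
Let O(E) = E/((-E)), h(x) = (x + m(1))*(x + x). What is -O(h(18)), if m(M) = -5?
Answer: 1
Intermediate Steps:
h(x) = 2*x*(-5 + x) (h(x) = (x - 5)*(x + x) = (-5 + x)*(2*x) = 2*x*(-5 + x))
O(E) = -1 (O(E) = E*(-1/E) = -1)
-O(h(18)) = -1*(-1) = 1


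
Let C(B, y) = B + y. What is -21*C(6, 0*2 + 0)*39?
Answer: -4914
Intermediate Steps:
-21*C(6, 0*2 + 0)*39 = -21*(6 + (0*2 + 0))*39 = -21*(6 + (0 + 0))*39 = -21*(6 + 0)*39 = -21*6*39 = -126*39 = -4914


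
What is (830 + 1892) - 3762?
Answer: -1040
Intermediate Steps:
(830 + 1892) - 3762 = 2722 - 3762 = -1040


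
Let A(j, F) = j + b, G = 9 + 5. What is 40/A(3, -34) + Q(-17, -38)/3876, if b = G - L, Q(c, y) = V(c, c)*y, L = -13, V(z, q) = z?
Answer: 3/2 ≈ 1.5000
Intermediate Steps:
G = 14
Q(c, y) = c*y
b = 27 (b = 14 - 1*(-13) = 14 + 13 = 27)
A(j, F) = 27 + j (A(j, F) = j + 27 = 27 + j)
40/A(3, -34) + Q(-17, -38)/3876 = 40/(27 + 3) - 17*(-38)/3876 = 40/30 + 646*(1/3876) = 40*(1/30) + ⅙ = 4/3 + ⅙ = 3/2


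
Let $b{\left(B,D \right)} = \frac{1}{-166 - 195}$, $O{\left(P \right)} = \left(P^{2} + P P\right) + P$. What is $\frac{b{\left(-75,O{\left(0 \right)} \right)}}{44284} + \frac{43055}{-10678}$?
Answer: $- \frac{18113152671}{4492213244} \approx -4.0321$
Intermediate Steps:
$O{\left(P \right)} = P + 2 P^{2}$ ($O{\left(P \right)} = \left(P^{2} + P^{2}\right) + P = 2 P^{2} + P = P + 2 P^{2}$)
$b{\left(B,D \right)} = - \frac{1}{361}$ ($b{\left(B,D \right)} = \frac{1}{-361} = - \frac{1}{361}$)
$\frac{b{\left(-75,O{\left(0 \right)} \right)}}{44284} + \frac{43055}{-10678} = - \frac{1}{361 \cdot 44284} + \frac{43055}{-10678} = \left(- \frac{1}{361}\right) \frac{1}{44284} + 43055 \left(- \frac{1}{10678}\right) = - \frac{1}{15986524} - \frac{43055}{10678} = - \frac{18113152671}{4492213244}$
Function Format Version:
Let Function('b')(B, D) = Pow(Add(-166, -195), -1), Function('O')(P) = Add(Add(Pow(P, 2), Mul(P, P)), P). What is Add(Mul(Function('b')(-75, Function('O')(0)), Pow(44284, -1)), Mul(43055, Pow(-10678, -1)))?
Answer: Rational(-18113152671, 4492213244) ≈ -4.0321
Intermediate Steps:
Function('O')(P) = Add(P, Mul(2, Pow(P, 2))) (Function('O')(P) = Add(Add(Pow(P, 2), Pow(P, 2)), P) = Add(Mul(2, Pow(P, 2)), P) = Add(P, Mul(2, Pow(P, 2))))
Function('b')(B, D) = Rational(-1, 361) (Function('b')(B, D) = Pow(-361, -1) = Rational(-1, 361))
Add(Mul(Function('b')(-75, Function('O')(0)), Pow(44284, -1)), Mul(43055, Pow(-10678, -1))) = Add(Mul(Rational(-1, 361), Pow(44284, -1)), Mul(43055, Pow(-10678, -1))) = Add(Mul(Rational(-1, 361), Rational(1, 44284)), Mul(43055, Rational(-1, 10678))) = Add(Rational(-1, 15986524), Rational(-43055, 10678)) = Rational(-18113152671, 4492213244)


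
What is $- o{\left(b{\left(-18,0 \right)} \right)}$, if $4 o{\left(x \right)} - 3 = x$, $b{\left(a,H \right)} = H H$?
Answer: $- \frac{3}{4} \approx -0.75$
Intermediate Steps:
$b{\left(a,H \right)} = H^{2}$
$o{\left(x \right)} = \frac{3}{4} + \frac{x}{4}$
$- o{\left(b{\left(-18,0 \right)} \right)} = - (\frac{3}{4} + \frac{0^{2}}{4}) = - (\frac{3}{4} + \frac{1}{4} \cdot 0) = - (\frac{3}{4} + 0) = \left(-1\right) \frac{3}{4} = - \frac{3}{4}$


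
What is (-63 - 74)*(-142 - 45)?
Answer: 25619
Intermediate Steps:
(-63 - 74)*(-142 - 45) = -137*(-187) = 25619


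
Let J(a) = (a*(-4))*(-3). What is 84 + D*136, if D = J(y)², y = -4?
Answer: 313428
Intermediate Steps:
J(a) = 12*a (J(a) = -4*a*(-3) = 12*a)
D = 2304 (D = (12*(-4))² = (-48)² = 2304)
84 + D*136 = 84 + 2304*136 = 84 + 313344 = 313428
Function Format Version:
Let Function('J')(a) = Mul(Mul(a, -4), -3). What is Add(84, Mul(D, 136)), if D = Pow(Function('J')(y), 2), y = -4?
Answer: 313428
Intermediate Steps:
Function('J')(a) = Mul(12, a) (Function('J')(a) = Mul(Mul(-4, a), -3) = Mul(12, a))
D = 2304 (D = Pow(Mul(12, -4), 2) = Pow(-48, 2) = 2304)
Add(84, Mul(D, 136)) = Add(84, Mul(2304, 136)) = Add(84, 313344) = 313428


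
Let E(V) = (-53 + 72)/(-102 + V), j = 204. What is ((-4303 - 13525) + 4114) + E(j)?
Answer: -1398809/102 ≈ -13714.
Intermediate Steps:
E(V) = 19/(-102 + V)
((-4303 - 13525) + 4114) + E(j) = ((-4303 - 13525) + 4114) + 19/(-102 + 204) = (-17828 + 4114) + 19/102 = -13714 + 19*(1/102) = -13714 + 19/102 = -1398809/102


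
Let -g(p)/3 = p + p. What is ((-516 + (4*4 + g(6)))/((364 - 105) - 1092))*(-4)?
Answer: -2144/833 ≈ -2.5738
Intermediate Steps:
g(p) = -6*p (g(p) = -3*(p + p) = -6*p)
((-516 + (4*4 + g(6)))/((364 - 105) - 1092))*(-4) = ((-516 + (4*4 - 6*6))/((364 - 105) - 1092))*(-4) = ((-516 + (16 - 36))/(259 - 1092))*(-4) = ((-516 - 20)/(-833))*(-4) = -536*(-1/833)*(-4) = (536/833)*(-4) = -2144/833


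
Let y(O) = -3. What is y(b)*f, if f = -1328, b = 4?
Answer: 3984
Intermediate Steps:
y(b)*f = -3*(-1328) = 3984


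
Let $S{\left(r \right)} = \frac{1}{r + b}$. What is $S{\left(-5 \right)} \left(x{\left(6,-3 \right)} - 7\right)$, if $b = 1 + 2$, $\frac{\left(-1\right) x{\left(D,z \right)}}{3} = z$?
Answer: $-1$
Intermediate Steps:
$x{\left(D,z \right)} = - 3 z$
$b = 3$
$S{\left(r \right)} = \frac{1}{3 + r}$ ($S{\left(r \right)} = \frac{1}{r + 3} = \frac{1}{3 + r}$)
$S{\left(-5 \right)} \left(x{\left(6,-3 \right)} - 7\right) = \frac{\left(-3\right) \left(-3\right) - 7}{3 - 5} = \frac{9 - 7}{-2} = \left(- \frac{1}{2}\right) 2 = -1$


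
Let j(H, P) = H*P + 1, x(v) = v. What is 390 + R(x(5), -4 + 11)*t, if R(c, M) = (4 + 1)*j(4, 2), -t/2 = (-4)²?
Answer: -1050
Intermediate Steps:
j(H, P) = 1 + H*P
t = -32 (t = -2*(-4)² = -2*16 = -32)
R(c, M) = 45 (R(c, M) = (4 + 1)*(1 + 4*2) = 5*(1 + 8) = 5*9 = 45)
390 + R(x(5), -4 + 11)*t = 390 + 45*(-32) = 390 - 1440 = -1050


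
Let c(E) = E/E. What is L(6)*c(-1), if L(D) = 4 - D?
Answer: -2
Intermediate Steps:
c(E) = 1
L(6)*c(-1) = (4 - 1*6)*1 = (4 - 6)*1 = -2*1 = -2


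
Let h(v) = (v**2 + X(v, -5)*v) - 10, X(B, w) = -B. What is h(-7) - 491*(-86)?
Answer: 42216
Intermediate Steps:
h(v) = -10 (h(v) = (v**2 + (-v)*v) - 10 = (v**2 - v**2) - 10 = 0 - 10 = -10)
h(-7) - 491*(-86) = -10 - 491*(-86) = -10 + 42226 = 42216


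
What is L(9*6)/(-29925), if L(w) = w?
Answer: -6/3325 ≈ -0.0018045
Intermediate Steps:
L(9*6)/(-29925) = (9*6)/(-29925) = 54*(-1/29925) = -6/3325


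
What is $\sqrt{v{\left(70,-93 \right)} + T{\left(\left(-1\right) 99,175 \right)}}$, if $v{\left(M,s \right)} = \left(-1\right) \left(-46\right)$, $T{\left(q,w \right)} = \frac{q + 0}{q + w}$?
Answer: $\frac{\sqrt{64543}}{38} \approx 6.6856$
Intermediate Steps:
$T{\left(q,w \right)} = \frac{q}{q + w}$
$v{\left(M,s \right)} = 46$
$\sqrt{v{\left(70,-93 \right)} + T{\left(\left(-1\right) 99,175 \right)}} = \sqrt{46 + \frac{\left(-1\right) 99}{\left(-1\right) 99 + 175}} = \sqrt{46 - \frac{99}{-99 + 175}} = \sqrt{46 - \frac{99}{76}} = \sqrt{\frac{3397}{76}} = \frac{\sqrt{64543}}{38}$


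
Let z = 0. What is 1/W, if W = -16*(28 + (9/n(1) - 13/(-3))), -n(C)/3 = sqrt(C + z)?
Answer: -3/1408 ≈ -0.0021307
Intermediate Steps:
n(C) = -3*sqrt(C) (n(C) = -3*sqrt(C + 0) = -3*sqrt(C))
W = -1408/3 (W = -16*(28 + (9/((-3*sqrt(1))) - 13/(-3))) = -16*(28 + (9/((-3*1)) - 13*(-1/3))) = -16*(28 + (9/(-3) + 13/3)) = -16*(28 + (9*(-1/3) + 13/3)) = -16*(28 + (-3 + 13/3)) = -16*(28 + 4/3) = -16*88/3 = -1408/3 ≈ -469.33)
1/W = 1/(-1408/3) = -3/1408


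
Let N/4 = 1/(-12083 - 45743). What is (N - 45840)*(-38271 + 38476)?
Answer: -271701244010/28913 ≈ -9.3972e+6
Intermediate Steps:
N = -2/28913 (N = 4/(-12083 - 45743) = 4/(-57826) = 4*(-1/57826) = -2/28913 ≈ -6.9173e-5)
(N - 45840)*(-38271 + 38476) = (-2/28913 - 45840)*(-38271 + 38476) = -1325371922/28913*205 = -271701244010/28913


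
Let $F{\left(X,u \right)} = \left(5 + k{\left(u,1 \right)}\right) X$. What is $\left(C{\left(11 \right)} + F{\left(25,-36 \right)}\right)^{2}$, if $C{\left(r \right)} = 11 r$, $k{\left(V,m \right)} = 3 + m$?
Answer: $119716$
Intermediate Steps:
$F{\left(X,u \right)} = 9 X$ ($F{\left(X,u \right)} = \left(5 + \left(3 + 1\right)\right) X = \left(5 + 4\right) X = 9 X$)
$\left(C{\left(11 \right)} + F{\left(25,-36 \right)}\right)^{2} = \left(11 \cdot 11 + 9 \cdot 25\right)^{2} = \left(121 + 225\right)^{2} = 346^{2} = 119716$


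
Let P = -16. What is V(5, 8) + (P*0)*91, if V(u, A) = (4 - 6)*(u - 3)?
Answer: -4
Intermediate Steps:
V(u, A) = 6 - 2*u (V(u, A) = -2*(-3 + u) = 6 - 2*u)
V(5, 8) + (P*0)*91 = (6 - 2*5) - 16*0*91 = (6 - 10) + 0*91 = -4 + 0 = -4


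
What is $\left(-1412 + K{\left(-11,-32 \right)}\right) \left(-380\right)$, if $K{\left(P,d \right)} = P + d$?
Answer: $552900$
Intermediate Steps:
$\left(-1412 + K{\left(-11,-32 \right)}\right) \left(-380\right) = \left(-1412 - 43\right) \left(-380\right) = \left(-1455\right) \left(-380\right) = 552900$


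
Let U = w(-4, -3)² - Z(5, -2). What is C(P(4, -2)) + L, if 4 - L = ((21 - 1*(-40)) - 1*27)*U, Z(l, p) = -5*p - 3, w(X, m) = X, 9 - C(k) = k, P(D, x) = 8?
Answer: -301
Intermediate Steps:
C(k) = 9 - k
Z(l, p) = -3 - 5*p
U = 9 (U = (-4)² - (-3 - 5*(-2)) = 16 - (-3 + 10) = 16 - 1*7 = 16 - 7 = 9)
L = -302 (L = 4 - ((21 - 1*(-40)) - 1*27)*9 = 4 - ((21 + 40) - 27)*9 = 4 - (61 - 27)*9 = 4 - 34*9 = 4 - 1*306 = 4 - 306 = -302)
C(P(4, -2)) + L = (9 - 1*8) - 302 = (9 - 8) - 302 = 1 - 302 = -301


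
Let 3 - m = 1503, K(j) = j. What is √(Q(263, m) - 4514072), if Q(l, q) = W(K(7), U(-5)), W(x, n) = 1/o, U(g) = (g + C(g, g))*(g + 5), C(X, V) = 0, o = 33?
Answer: 25*I*√7865319/33 ≈ 2124.6*I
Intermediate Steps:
U(g) = g*(5 + g) (U(g) = (g + 0)*(g + 5) = g*(5 + g))
W(x, n) = 1/33
m = -1500 (m = 3 - 1*1503 = 3 - 1503 = -1500)
Q(l, q) = 1/33
√(Q(263, m) - 4514072) = √(1/33 - 4514072) = √(-148964375/33) = 25*I*√7865319/33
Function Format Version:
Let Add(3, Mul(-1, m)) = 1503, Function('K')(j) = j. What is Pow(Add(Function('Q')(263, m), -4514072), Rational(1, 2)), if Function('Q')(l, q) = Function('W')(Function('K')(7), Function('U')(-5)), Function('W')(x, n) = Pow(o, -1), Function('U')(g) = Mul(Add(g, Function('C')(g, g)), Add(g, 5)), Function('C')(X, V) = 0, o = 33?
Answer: Mul(Rational(25, 33), I, Pow(7865319, Rational(1, 2))) ≈ Mul(2124.6, I)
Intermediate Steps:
Function('U')(g) = Mul(g, Add(5, g)) (Function('U')(g) = Mul(Add(g, 0), Add(g, 5)) = Mul(g, Add(5, g)))
Function('W')(x, n) = Rational(1, 33) (Function('W')(x, n) = Pow(33, -1) = Rational(1, 33))
m = -1500 (m = Add(3, Mul(-1, 1503)) = Add(3, -1503) = -1500)
Function('Q')(l, q) = Rational(1, 33)
Pow(Add(Function('Q')(263, m), -4514072), Rational(1, 2)) = Pow(Add(Rational(1, 33), -4514072), Rational(1, 2)) = Pow(Rational(-148964375, 33), Rational(1, 2)) = Mul(Rational(25, 33), I, Pow(7865319, Rational(1, 2)))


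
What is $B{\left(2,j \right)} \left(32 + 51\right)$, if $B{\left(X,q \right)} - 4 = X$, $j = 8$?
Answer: $498$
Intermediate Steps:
$B{\left(X,q \right)} = 4 + X$
$B{\left(2,j \right)} \left(32 + 51\right) = \left(4 + 2\right) \left(32 + 51\right) = 6 \cdot 83 = 498$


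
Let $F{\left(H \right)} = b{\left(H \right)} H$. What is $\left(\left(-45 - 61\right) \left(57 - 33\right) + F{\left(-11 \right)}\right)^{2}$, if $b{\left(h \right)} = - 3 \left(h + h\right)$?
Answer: $10692900$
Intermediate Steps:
$b{\left(h \right)} = - 6 h$ ($b{\left(h \right)} = - 3 \cdot 2 h = - 6 h$)
$F{\left(H \right)} = - 6 H^{2}$ ($F{\left(H \right)} = - 6 H H = - 6 H^{2}$)
$\left(\left(-45 - 61\right) \left(57 - 33\right) + F{\left(-11 \right)}\right)^{2} = \left(\left(-45 - 61\right) \left(57 - 33\right) - 6 \left(-11\right)^{2}\right)^{2} = \left(\left(-106\right) 24 - 726\right)^{2} = \left(-2544 - 726\right)^{2} = \left(-3270\right)^{2} = 10692900$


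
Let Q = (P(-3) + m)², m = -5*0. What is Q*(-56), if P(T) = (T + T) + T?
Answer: -4536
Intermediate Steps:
m = 0
P(T) = 3*T (P(T) = 2*T + T = 3*T)
Q = 81 (Q = (3*(-3) + 0)² = (-9 + 0)² = (-9)² = 81)
Q*(-56) = 81*(-56) = -4536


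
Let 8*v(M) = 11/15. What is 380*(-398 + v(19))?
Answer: -907231/6 ≈ -1.5121e+5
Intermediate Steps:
v(M) = 11/120 (v(M) = (11/15)/8 = (11*(1/15))/8 = (⅛)*(11/15) = 11/120)
380*(-398 + v(19)) = 380*(-398 + 11/120) = 380*(-47749/120) = -907231/6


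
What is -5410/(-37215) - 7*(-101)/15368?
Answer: 21890377/114384024 ≈ 0.19138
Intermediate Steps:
-5410/(-37215) - 7*(-101)/15368 = -5410*(-1/37215) + 707*(1/15368) = 1082/7443 + 707/15368 = 21890377/114384024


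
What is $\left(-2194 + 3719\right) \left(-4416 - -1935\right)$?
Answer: $-3783525$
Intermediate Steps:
$\left(-2194 + 3719\right) \left(-4416 - -1935\right) = 1525 \left(-4416 + 1935\right) = 1525 \left(-2481\right) = -3783525$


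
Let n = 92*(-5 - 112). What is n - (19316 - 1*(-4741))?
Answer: -34821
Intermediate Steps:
n = -10764 (n = 92*(-117) = -10764)
n - (19316 - 1*(-4741)) = -10764 - (19316 - 1*(-4741)) = -10764 - (19316 + 4741) = -10764 - 1*24057 = -10764 - 24057 = -34821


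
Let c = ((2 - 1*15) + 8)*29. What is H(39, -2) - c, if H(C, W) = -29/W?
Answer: 319/2 ≈ 159.50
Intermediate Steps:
c = -145 (c = ((2 - 15) + 8)*29 = (-13 + 8)*29 = -5*29 = -145)
H(39, -2) - c = -29/(-2) - 1*(-145) = -29*(-½) + 145 = 29/2 + 145 = 319/2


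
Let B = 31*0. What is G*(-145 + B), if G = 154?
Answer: -22330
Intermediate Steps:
B = 0
G*(-145 + B) = 154*(-145 + 0) = 154*(-145) = -22330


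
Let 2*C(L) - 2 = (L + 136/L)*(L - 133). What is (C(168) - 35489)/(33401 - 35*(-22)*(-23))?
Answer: -195203/94146 ≈ -2.0734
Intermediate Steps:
C(L) = 1 + (-133 + L)*(L + 136/L)/2 (C(L) = 1 + ((L + 136/L)*(L - 133))/2 = 1 + ((L + 136/L)*(-133 + L))/2 = 1 + ((-133 + L)*(L + 136/L))/2 = 1 + (-133 + L)*(L + 136/L)/2)
(C(168) - 35489)/(33401 - 35*(-22)*(-23)) = ((½)*(-18088 + 168*(138 + 168² - 133*168))/168 - 35489)/(33401 - 35*(-22)*(-23)) = ((½)*(1/168)*(-18088 + 168*(138 + 28224 - 22344)) - 35489)/(33401 + 770*(-23)) = ((½)*(1/168)*(-18088 + 168*6018) - 35489)/(33401 - 17710) = ((½)*(1/168)*(-18088 + 1011024) - 35489)/15691 = ((½)*(1/168)*992936 - 35489)*(1/15691) = (17731/6 - 35489)*(1/15691) = -195203/6*1/15691 = -195203/94146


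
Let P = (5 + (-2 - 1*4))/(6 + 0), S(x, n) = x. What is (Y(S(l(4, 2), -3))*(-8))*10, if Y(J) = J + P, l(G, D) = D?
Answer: -440/3 ≈ -146.67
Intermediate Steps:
P = -⅙ (P = (5 + (-2 - 4))/6 = (5 - 6)*(⅙) = -1*⅙ = -⅙ ≈ -0.16667)
Y(J) = -⅙ + J (Y(J) = J - ⅙ = -⅙ + J)
(Y(S(l(4, 2), -3))*(-8))*10 = ((-⅙ + 2)*(-8))*10 = ((11/6)*(-8))*10 = -44/3*10 = -440/3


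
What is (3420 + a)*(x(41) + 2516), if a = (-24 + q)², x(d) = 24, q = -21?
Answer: 13830300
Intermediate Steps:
a = 2025 (a = (-24 - 21)² = (-45)² = 2025)
(3420 + a)*(x(41) + 2516) = (3420 + 2025)*(24 + 2516) = 5445*2540 = 13830300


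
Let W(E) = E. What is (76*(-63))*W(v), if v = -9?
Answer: 43092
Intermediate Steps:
(76*(-63))*W(v) = (76*(-63))*(-9) = -4788*(-9) = 43092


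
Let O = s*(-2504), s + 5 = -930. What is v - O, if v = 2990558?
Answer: 649318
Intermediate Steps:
s = -935 (s = -5 - 930 = -935)
O = 2341240 (O = -935*(-2504) = 2341240)
v - O = 2990558 - 1*2341240 = 2990558 - 2341240 = 649318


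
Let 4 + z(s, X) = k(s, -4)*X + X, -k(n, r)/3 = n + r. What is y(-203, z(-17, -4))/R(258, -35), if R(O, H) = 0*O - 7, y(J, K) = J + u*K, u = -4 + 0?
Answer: -837/7 ≈ -119.57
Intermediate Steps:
k(n, r) = -3*n - 3*r (k(n, r) = -3*(n + r) = -3*n - 3*r)
z(s, X) = -4 + X + X*(12 - 3*s) (z(s, X) = -4 + ((-3*s - 3*(-4))*X + X) = -4 + ((-3*s + 12)*X + X) = -4 + ((12 - 3*s)*X + X) = -4 + (X*(12 - 3*s) + X) = -4 + (X + X*(12 - 3*s)) = -4 + X + X*(12 - 3*s))
u = -4
y(J, K) = J - 4*K
R(O, H) = -7 (R(O, H) = 0 - 7 = -7)
y(-203, z(-17, -4))/R(258, -35) = (-203 - 4*(-4 - 4 - 3*(-4)*(-4 - 17)))/(-7) = (-203 - 4*(-4 - 4 - 3*(-4)*(-21)))*(-⅐) = (-203 - 4*(-4 - 4 - 252))*(-⅐) = (-203 - 4*(-260))*(-⅐) = (-203 + 1040)*(-⅐) = 837*(-⅐) = -837/7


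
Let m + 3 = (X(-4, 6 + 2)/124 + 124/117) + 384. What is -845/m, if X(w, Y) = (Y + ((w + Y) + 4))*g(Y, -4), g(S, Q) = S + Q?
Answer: -3064815/1387603 ≈ -2.2087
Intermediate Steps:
g(S, Q) = Q + S
X(w, Y) = (-4 + Y)*(4 + w + 2*Y) (X(w, Y) = (Y + ((w + Y) + 4))*(-4 + Y) = (Y + ((Y + w) + 4))*(-4 + Y) = (Y + (4 + Y + w))*(-4 + Y) = (4 + w + 2*Y)*(-4 + Y) = (-4 + Y)*(4 + w + 2*Y))
m = 1387603/3627 (m = -3 + ((((-4 + (6 + 2))*(4 - 4 + 2*(6 + 2)))/124 + 124/117) + 384) = -3 + ((((-4 + 8)*(4 - 4 + 2*8))*(1/124) + 124*(1/117)) + 384) = -3 + (((4*(4 - 4 + 16))*(1/124) + 124/117) + 384) = -3 + (((4*16)*(1/124) + 124/117) + 384) = -3 + ((64*(1/124) + 124/117) + 384) = -3 + ((16/31 + 124/117) + 384) = -3 + (5716/3627 + 384) = -3 + 1398484/3627 = 1387603/3627 ≈ 382.58)
-845/m = -845/1387603/3627 = -845*3627/1387603 = -3064815/1387603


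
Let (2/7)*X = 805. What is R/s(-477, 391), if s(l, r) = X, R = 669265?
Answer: 267706/1127 ≈ 237.54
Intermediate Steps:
X = 5635/2 (X = (7/2)*805 = 5635/2 ≈ 2817.5)
s(l, r) = 5635/2
R/s(-477, 391) = 669265/(5635/2) = 669265*(2/5635) = 267706/1127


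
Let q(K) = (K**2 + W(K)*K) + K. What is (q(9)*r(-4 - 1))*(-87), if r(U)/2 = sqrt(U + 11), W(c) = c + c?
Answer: -43848*sqrt(6) ≈ -1.0741e+5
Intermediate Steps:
W(c) = 2*c
r(U) = 2*sqrt(11 + U) (r(U) = 2*sqrt(U + 11) = 2*sqrt(11 + U))
q(K) = K + 3*K**2 (q(K) = (K**2 + (2*K)*K) + K = (K**2 + 2*K**2) + K = 3*K**2 + K = K + 3*K**2)
(q(9)*r(-4 - 1))*(-87) = ((9*(1 + 3*9))*(2*sqrt(11 + (-4 - 1))))*(-87) = ((9*(1 + 27))*(2*sqrt(11 - 5)))*(-87) = ((9*28)*(2*sqrt(6)))*(-87) = (252*(2*sqrt(6)))*(-87) = (504*sqrt(6))*(-87) = -43848*sqrt(6)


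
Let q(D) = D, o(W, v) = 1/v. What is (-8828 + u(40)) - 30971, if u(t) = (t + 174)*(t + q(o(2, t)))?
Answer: -624673/20 ≈ -31234.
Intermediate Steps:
u(t) = (174 + t)*(t + 1/t) (u(t) = (t + 174)*(t + 1/t) = (174 + t)*(t + 1/t))
(-8828 + u(40)) - 30971 = (-8828 + (1 + 40**2 + 174*40 + 174/40)) - 30971 = (-8828 + (1 + 1600 + 6960 + 174*(1/40))) - 30971 = (-8828 + (1 + 1600 + 6960 + 87/20)) - 30971 = (-8828 + 171307/20) - 30971 = -5253/20 - 30971 = -624673/20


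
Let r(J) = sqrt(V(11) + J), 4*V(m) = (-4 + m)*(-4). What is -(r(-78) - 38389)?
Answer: 38389 - I*sqrt(85) ≈ 38389.0 - 9.2195*I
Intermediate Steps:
V(m) = 4 - m (V(m) = ((-4 + m)*(-4))/4 = (16 - 4*m)/4 = 4 - m)
r(J) = sqrt(-7 + J) (r(J) = sqrt((4 - 1*11) + J) = sqrt((4 - 11) + J) = sqrt(-7 + J))
-(r(-78) - 38389) = -(sqrt(-7 - 78) - 38389) = -(sqrt(-85) - 38389) = -(I*sqrt(85) - 38389) = -(-38389 + I*sqrt(85)) = 38389 - I*sqrt(85)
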